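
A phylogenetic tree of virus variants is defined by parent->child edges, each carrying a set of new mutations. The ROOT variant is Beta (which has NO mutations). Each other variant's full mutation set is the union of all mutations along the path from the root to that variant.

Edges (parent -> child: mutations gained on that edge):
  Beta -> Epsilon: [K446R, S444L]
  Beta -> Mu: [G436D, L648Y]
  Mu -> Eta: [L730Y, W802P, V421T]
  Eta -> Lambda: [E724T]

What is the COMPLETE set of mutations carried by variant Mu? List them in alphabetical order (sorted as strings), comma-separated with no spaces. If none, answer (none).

Answer: G436D,L648Y

Derivation:
At Beta: gained [] -> total []
At Mu: gained ['G436D', 'L648Y'] -> total ['G436D', 'L648Y']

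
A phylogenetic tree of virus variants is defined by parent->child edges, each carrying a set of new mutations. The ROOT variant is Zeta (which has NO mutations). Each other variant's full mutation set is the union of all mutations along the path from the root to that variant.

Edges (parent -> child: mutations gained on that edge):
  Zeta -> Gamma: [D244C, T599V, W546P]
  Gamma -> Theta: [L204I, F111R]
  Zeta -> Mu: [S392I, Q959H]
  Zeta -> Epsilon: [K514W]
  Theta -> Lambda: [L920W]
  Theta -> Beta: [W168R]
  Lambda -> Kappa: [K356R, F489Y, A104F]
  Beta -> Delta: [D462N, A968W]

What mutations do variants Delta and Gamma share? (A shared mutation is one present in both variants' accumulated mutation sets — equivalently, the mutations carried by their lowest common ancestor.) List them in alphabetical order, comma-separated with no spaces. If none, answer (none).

Answer: D244C,T599V,W546P

Derivation:
Accumulating mutations along path to Delta:
  At Zeta: gained [] -> total []
  At Gamma: gained ['D244C', 'T599V', 'W546P'] -> total ['D244C', 'T599V', 'W546P']
  At Theta: gained ['L204I', 'F111R'] -> total ['D244C', 'F111R', 'L204I', 'T599V', 'W546P']
  At Beta: gained ['W168R'] -> total ['D244C', 'F111R', 'L204I', 'T599V', 'W168R', 'W546P']
  At Delta: gained ['D462N', 'A968W'] -> total ['A968W', 'D244C', 'D462N', 'F111R', 'L204I', 'T599V', 'W168R', 'W546P']
Mutations(Delta) = ['A968W', 'D244C', 'D462N', 'F111R', 'L204I', 'T599V', 'W168R', 'W546P']
Accumulating mutations along path to Gamma:
  At Zeta: gained [] -> total []
  At Gamma: gained ['D244C', 'T599V', 'W546P'] -> total ['D244C', 'T599V', 'W546P']
Mutations(Gamma) = ['D244C', 'T599V', 'W546P']
Intersection: ['A968W', 'D244C', 'D462N', 'F111R', 'L204I', 'T599V', 'W168R', 'W546P'] ∩ ['D244C', 'T599V', 'W546P'] = ['D244C', 'T599V', 'W546P']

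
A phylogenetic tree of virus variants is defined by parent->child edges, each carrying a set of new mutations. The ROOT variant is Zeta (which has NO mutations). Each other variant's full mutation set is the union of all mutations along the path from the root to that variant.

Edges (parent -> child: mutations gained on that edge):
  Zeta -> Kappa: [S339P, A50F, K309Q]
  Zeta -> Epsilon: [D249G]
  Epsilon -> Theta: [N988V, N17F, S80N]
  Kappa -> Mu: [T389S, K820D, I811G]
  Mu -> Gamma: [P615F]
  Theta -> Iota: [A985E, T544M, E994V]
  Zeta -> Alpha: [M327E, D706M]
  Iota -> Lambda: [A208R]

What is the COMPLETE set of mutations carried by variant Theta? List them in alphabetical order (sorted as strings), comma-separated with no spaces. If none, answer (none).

At Zeta: gained [] -> total []
At Epsilon: gained ['D249G'] -> total ['D249G']
At Theta: gained ['N988V', 'N17F', 'S80N'] -> total ['D249G', 'N17F', 'N988V', 'S80N']

Answer: D249G,N17F,N988V,S80N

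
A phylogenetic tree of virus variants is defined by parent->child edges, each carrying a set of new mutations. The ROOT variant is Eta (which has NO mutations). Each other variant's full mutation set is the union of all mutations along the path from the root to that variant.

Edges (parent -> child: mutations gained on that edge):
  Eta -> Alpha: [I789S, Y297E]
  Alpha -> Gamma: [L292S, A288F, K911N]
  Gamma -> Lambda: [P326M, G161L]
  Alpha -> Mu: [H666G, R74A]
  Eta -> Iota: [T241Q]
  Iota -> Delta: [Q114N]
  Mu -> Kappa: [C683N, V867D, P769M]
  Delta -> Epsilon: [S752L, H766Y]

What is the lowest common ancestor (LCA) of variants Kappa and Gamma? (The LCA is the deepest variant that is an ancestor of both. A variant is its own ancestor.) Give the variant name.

Answer: Alpha

Derivation:
Path from root to Kappa: Eta -> Alpha -> Mu -> Kappa
  ancestors of Kappa: {Eta, Alpha, Mu, Kappa}
Path from root to Gamma: Eta -> Alpha -> Gamma
  ancestors of Gamma: {Eta, Alpha, Gamma}
Common ancestors: {Eta, Alpha}
Walk up from Gamma: Gamma (not in ancestors of Kappa), Alpha (in ancestors of Kappa), Eta (in ancestors of Kappa)
Deepest common ancestor (LCA) = Alpha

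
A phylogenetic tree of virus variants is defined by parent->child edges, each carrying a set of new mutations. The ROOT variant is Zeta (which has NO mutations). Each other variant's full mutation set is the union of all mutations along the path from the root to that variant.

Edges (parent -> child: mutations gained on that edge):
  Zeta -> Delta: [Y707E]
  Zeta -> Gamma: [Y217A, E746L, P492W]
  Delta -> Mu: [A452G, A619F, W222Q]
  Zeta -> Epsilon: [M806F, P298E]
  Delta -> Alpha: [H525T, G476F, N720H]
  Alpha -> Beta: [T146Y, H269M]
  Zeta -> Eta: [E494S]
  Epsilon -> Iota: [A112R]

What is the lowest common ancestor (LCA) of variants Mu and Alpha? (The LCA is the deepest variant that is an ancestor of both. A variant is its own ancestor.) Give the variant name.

Answer: Delta

Derivation:
Path from root to Mu: Zeta -> Delta -> Mu
  ancestors of Mu: {Zeta, Delta, Mu}
Path from root to Alpha: Zeta -> Delta -> Alpha
  ancestors of Alpha: {Zeta, Delta, Alpha}
Common ancestors: {Zeta, Delta}
Walk up from Alpha: Alpha (not in ancestors of Mu), Delta (in ancestors of Mu), Zeta (in ancestors of Mu)
Deepest common ancestor (LCA) = Delta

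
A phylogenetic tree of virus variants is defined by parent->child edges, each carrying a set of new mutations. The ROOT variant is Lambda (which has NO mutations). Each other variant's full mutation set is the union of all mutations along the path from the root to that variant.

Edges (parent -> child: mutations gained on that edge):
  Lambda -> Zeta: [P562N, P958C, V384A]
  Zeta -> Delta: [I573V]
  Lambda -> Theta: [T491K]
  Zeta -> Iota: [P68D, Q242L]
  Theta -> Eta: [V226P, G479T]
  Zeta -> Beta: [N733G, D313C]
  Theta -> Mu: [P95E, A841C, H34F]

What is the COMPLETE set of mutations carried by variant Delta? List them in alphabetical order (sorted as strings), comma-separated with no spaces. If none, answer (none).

At Lambda: gained [] -> total []
At Zeta: gained ['P562N', 'P958C', 'V384A'] -> total ['P562N', 'P958C', 'V384A']
At Delta: gained ['I573V'] -> total ['I573V', 'P562N', 'P958C', 'V384A']

Answer: I573V,P562N,P958C,V384A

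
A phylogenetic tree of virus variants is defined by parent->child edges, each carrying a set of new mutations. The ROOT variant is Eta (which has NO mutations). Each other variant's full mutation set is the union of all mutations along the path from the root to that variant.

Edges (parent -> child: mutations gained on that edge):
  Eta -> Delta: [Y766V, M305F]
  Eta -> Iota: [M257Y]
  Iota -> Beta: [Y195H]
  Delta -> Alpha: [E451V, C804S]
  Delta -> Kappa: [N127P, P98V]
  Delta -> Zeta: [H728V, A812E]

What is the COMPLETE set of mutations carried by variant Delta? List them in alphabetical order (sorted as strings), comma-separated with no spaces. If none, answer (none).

At Eta: gained [] -> total []
At Delta: gained ['Y766V', 'M305F'] -> total ['M305F', 'Y766V']

Answer: M305F,Y766V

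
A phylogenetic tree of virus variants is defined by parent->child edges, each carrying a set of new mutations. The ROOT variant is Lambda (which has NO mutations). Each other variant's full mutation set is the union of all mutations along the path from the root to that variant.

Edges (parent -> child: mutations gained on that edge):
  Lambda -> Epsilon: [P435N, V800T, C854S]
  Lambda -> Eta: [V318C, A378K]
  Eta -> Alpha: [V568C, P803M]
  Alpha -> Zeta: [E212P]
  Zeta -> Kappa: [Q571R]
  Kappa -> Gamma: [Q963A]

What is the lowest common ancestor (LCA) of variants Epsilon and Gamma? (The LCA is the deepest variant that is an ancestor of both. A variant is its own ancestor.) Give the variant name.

Path from root to Epsilon: Lambda -> Epsilon
  ancestors of Epsilon: {Lambda, Epsilon}
Path from root to Gamma: Lambda -> Eta -> Alpha -> Zeta -> Kappa -> Gamma
  ancestors of Gamma: {Lambda, Eta, Alpha, Zeta, Kappa, Gamma}
Common ancestors: {Lambda}
Walk up from Gamma: Gamma (not in ancestors of Epsilon), Kappa (not in ancestors of Epsilon), Zeta (not in ancestors of Epsilon), Alpha (not in ancestors of Epsilon), Eta (not in ancestors of Epsilon), Lambda (in ancestors of Epsilon)
Deepest common ancestor (LCA) = Lambda

Answer: Lambda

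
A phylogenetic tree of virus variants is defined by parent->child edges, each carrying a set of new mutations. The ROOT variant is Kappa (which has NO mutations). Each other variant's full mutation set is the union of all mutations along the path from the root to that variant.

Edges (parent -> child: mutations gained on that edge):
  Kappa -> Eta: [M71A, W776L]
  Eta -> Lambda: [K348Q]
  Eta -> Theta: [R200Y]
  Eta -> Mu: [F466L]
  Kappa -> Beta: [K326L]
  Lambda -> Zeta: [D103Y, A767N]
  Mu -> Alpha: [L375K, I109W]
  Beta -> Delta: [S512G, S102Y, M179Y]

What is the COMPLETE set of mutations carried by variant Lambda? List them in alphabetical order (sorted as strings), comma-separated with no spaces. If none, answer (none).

Answer: K348Q,M71A,W776L

Derivation:
At Kappa: gained [] -> total []
At Eta: gained ['M71A', 'W776L'] -> total ['M71A', 'W776L']
At Lambda: gained ['K348Q'] -> total ['K348Q', 'M71A', 'W776L']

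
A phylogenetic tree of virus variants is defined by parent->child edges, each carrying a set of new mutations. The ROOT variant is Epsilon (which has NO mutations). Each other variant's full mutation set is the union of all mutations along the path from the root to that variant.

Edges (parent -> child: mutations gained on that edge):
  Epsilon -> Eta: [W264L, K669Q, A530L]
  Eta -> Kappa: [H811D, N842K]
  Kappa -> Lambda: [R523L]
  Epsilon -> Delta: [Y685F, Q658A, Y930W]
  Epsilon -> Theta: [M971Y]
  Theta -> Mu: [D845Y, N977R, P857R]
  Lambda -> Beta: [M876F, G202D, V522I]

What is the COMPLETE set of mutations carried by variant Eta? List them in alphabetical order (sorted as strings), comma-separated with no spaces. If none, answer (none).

Answer: A530L,K669Q,W264L

Derivation:
At Epsilon: gained [] -> total []
At Eta: gained ['W264L', 'K669Q', 'A530L'] -> total ['A530L', 'K669Q', 'W264L']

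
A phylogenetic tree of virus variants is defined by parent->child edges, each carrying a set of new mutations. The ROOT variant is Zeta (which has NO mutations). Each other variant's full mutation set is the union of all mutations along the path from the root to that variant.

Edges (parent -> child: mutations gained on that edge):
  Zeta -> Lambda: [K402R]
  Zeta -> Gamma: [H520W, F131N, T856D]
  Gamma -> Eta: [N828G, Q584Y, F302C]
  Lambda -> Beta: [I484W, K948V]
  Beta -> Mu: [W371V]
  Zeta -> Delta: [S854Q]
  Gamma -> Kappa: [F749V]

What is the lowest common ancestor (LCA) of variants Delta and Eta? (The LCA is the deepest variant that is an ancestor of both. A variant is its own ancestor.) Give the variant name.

Answer: Zeta

Derivation:
Path from root to Delta: Zeta -> Delta
  ancestors of Delta: {Zeta, Delta}
Path from root to Eta: Zeta -> Gamma -> Eta
  ancestors of Eta: {Zeta, Gamma, Eta}
Common ancestors: {Zeta}
Walk up from Eta: Eta (not in ancestors of Delta), Gamma (not in ancestors of Delta), Zeta (in ancestors of Delta)
Deepest common ancestor (LCA) = Zeta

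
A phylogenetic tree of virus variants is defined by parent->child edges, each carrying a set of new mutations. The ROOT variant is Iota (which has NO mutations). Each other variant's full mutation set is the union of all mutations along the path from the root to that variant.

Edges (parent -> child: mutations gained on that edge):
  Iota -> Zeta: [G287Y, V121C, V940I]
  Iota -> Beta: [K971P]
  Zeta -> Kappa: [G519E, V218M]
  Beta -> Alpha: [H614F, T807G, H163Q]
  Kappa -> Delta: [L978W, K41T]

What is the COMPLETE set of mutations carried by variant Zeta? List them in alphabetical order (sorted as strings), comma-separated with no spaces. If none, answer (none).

At Iota: gained [] -> total []
At Zeta: gained ['G287Y', 'V121C', 'V940I'] -> total ['G287Y', 'V121C', 'V940I']

Answer: G287Y,V121C,V940I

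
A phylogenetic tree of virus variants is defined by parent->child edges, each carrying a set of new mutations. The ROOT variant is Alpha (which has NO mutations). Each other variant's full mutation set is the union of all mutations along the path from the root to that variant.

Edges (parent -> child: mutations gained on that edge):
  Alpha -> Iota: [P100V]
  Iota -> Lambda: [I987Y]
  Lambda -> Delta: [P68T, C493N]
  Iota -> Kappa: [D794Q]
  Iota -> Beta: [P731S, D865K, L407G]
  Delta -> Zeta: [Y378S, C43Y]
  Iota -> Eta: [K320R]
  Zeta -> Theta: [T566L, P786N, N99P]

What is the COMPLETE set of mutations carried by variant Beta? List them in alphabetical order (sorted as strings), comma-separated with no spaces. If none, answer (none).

Answer: D865K,L407G,P100V,P731S

Derivation:
At Alpha: gained [] -> total []
At Iota: gained ['P100V'] -> total ['P100V']
At Beta: gained ['P731S', 'D865K', 'L407G'] -> total ['D865K', 'L407G', 'P100V', 'P731S']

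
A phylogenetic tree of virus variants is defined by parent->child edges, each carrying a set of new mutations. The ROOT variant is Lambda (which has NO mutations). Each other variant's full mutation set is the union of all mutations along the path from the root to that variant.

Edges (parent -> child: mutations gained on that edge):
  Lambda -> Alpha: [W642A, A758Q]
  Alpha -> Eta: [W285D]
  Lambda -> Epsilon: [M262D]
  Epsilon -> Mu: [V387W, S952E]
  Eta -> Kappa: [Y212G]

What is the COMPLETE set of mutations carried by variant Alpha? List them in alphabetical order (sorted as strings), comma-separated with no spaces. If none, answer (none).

Answer: A758Q,W642A

Derivation:
At Lambda: gained [] -> total []
At Alpha: gained ['W642A', 'A758Q'] -> total ['A758Q', 'W642A']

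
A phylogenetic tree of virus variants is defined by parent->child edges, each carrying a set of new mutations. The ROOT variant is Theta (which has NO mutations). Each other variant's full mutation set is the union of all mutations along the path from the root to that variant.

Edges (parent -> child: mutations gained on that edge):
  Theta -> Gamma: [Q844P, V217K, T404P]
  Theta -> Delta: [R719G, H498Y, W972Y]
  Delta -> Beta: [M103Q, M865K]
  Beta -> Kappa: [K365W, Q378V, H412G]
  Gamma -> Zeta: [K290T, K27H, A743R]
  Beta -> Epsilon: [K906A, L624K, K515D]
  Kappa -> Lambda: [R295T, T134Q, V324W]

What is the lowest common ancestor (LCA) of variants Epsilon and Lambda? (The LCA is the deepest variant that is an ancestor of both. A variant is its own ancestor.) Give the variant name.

Answer: Beta

Derivation:
Path from root to Epsilon: Theta -> Delta -> Beta -> Epsilon
  ancestors of Epsilon: {Theta, Delta, Beta, Epsilon}
Path from root to Lambda: Theta -> Delta -> Beta -> Kappa -> Lambda
  ancestors of Lambda: {Theta, Delta, Beta, Kappa, Lambda}
Common ancestors: {Theta, Delta, Beta}
Walk up from Lambda: Lambda (not in ancestors of Epsilon), Kappa (not in ancestors of Epsilon), Beta (in ancestors of Epsilon), Delta (in ancestors of Epsilon), Theta (in ancestors of Epsilon)
Deepest common ancestor (LCA) = Beta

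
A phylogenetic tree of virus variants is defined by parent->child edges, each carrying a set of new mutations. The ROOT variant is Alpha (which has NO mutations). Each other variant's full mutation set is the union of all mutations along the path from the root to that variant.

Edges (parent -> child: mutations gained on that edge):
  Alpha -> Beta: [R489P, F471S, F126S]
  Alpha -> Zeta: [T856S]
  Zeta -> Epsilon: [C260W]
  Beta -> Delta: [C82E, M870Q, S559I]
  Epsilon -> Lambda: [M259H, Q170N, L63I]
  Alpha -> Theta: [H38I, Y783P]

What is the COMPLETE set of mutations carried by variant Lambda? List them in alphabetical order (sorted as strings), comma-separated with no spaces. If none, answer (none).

At Alpha: gained [] -> total []
At Zeta: gained ['T856S'] -> total ['T856S']
At Epsilon: gained ['C260W'] -> total ['C260W', 'T856S']
At Lambda: gained ['M259H', 'Q170N', 'L63I'] -> total ['C260W', 'L63I', 'M259H', 'Q170N', 'T856S']

Answer: C260W,L63I,M259H,Q170N,T856S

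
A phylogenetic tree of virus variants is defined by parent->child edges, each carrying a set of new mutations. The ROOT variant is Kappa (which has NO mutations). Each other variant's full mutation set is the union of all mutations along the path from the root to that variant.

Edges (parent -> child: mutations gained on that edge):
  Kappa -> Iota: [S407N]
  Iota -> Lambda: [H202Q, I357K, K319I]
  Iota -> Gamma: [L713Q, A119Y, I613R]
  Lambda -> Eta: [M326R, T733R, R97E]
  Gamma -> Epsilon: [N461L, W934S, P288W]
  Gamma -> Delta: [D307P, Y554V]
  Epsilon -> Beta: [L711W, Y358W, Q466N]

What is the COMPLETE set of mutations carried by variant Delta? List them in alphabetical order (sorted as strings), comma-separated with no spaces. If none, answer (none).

At Kappa: gained [] -> total []
At Iota: gained ['S407N'] -> total ['S407N']
At Gamma: gained ['L713Q', 'A119Y', 'I613R'] -> total ['A119Y', 'I613R', 'L713Q', 'S407N']
At Delta: gained ['D307P', 'Y554V'] -> total ['A119Y', 'D307P', 'I613R', 'L713Q', 'S407N', 'Y554V']

Answer: A119Y,D307P,I613R,L713Q,S407N,Y554V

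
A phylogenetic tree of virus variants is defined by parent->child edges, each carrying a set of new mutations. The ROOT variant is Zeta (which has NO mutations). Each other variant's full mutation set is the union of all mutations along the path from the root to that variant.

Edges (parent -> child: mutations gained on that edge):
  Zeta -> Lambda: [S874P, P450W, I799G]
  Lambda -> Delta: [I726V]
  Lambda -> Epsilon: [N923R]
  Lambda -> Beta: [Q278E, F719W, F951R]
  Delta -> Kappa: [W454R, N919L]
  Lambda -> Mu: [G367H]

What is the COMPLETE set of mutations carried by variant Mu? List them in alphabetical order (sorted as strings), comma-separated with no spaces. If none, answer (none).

At Zeta: gained [] -> total []
At Lambda: gained ['S874P', 'P450W', 'I799G'] -> total ['I799G', 'P450W', 'S874P']
At Mu: gained ['G367H'] -> total ['G367H', 'I799G', 'P450W', 'S874P']

Answer: G367H,I799G,P450W,S874P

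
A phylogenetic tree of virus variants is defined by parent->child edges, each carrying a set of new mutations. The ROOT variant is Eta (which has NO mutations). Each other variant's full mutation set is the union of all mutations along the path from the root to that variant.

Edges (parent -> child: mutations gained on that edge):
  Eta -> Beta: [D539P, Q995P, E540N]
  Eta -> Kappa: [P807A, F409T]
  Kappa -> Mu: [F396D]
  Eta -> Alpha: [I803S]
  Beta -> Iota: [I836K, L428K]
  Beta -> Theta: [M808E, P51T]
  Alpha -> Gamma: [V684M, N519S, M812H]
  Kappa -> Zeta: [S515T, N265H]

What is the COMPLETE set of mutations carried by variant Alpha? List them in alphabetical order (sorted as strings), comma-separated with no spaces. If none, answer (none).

At Eta: gained [] -> total []
At Alpha: gained ['I803S'] -> total ['I803S']

Answer: I803S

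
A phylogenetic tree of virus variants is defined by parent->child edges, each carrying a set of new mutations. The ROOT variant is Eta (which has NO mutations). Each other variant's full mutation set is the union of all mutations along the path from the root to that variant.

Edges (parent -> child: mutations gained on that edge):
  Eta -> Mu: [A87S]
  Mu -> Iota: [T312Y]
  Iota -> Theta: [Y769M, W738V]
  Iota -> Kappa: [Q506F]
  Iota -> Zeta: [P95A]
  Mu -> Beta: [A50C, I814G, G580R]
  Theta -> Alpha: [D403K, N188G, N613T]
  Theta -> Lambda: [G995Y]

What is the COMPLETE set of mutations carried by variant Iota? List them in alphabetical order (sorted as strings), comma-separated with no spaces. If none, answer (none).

Answer: A87S,T312Y

Derivation:
At Eta: gained [] -> total []
At Mu: gained ['A87S'] -> total ['A87S']
At Iota: gained ['T312Y'] -> total ['A87S', 'T312Y']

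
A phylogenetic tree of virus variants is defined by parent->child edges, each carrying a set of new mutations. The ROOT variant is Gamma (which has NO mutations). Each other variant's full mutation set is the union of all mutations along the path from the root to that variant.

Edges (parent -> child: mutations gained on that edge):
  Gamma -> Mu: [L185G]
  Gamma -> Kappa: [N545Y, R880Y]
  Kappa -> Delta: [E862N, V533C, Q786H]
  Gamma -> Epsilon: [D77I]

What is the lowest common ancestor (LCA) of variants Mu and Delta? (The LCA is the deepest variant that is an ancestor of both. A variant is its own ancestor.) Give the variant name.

Answer: Gamma

Derivation:
Path from root to Mu: Gamma -> Mu
  ancestors of Mu: {Gamma, Mu}
Path from root to Delta: Gamma -> Kappa -> Delta
  ancestors of Delta: {Gamma, Kappa, Delta}
Common ancestors: {Gamma}
Walk up from Delta: Delta (not in ancestors of Mu), Kappa (not in ancestors of Mu), Gamma (in ancestors of Mu)
Deepest common ancestor (LCA) = Gamma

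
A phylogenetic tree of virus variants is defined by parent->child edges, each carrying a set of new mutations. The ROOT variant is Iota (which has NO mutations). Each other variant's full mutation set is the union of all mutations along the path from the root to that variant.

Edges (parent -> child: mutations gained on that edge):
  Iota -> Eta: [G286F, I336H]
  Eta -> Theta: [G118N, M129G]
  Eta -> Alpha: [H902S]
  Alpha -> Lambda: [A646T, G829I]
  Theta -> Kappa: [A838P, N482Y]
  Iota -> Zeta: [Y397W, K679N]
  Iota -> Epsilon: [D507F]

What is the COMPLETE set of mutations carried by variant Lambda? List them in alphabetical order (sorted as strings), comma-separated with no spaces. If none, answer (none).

Answer: A646T,G286F,G829I,H902S,I336H

Derivation:
At Iota: gained [] -> total []
At Eta: gained ['G286F', 'I336H'] -> total ['G286F', 'I336H']
At Alpha: gained ['H902S'] -> total ['G286F', 'H902S', 'I336H']
At Lambda: gained ['A646T', 'G829I'] -> total ['A646T', 'G286F', 'G829I', 'H902S', 'I336H']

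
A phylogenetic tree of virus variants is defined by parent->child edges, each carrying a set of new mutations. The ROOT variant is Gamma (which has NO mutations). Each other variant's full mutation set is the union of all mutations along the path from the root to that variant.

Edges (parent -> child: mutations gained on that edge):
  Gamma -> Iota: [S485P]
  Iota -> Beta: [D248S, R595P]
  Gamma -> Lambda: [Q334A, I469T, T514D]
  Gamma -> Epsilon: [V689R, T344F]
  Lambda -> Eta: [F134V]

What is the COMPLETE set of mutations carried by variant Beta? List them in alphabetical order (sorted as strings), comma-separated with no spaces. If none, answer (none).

Answer: D248S,R595P,S485P

Derivation:
At Gamma: gained [] -> total []
At Iota: gained ['S485P'] -> total ['S485P']
At Beta: gained ['D248S', 'R595P'] -> total ['D248S', 'R595P', 'S485P']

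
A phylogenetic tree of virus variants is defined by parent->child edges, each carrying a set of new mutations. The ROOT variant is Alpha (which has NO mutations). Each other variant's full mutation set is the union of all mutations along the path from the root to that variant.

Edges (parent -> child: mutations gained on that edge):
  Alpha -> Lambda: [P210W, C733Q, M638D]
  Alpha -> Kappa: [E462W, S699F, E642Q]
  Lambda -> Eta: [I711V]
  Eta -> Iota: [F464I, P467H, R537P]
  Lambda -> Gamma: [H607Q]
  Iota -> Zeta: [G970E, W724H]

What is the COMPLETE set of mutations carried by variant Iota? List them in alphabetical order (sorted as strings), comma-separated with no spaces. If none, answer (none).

Answer: C733Q,F464I,I711V,M638D,P210W,P467H,R537P

Derivation:
At Alpha: gained [] -> total []
At Lambda: gained ['P210W', 'C733Q', 'M638D'] -> total ['C733Q', 'M638D', 'P210W']
At Eta: gained ['I711V'] -> total ['C733Q', 'I711V', 'M638D', 'P210W']
At Iota: gained ['F464I', 'P467H', 'R537P'] -> total ['C733Q', 'F464I', 'I711V', 'M638D', 'P210W', 'P467H', 'R537P']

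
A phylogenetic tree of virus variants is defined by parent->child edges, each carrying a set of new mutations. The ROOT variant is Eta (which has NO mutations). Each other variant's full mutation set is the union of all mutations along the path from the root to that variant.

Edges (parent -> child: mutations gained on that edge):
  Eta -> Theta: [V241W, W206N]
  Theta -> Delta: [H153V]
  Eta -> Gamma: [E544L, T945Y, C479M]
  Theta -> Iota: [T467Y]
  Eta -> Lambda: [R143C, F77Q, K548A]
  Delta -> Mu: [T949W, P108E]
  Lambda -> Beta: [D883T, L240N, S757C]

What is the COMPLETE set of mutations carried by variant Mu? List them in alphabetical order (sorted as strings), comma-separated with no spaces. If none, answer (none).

Answer: H153V,P108E,T949W,V241W,W206N

Derivation:
At Eta: gained [] -> total []
At Theta: gained ['V241W', 'W206N'] -> total ['V241W', 'W206N']
At Delta: gained ['H153V'] -> total ['H153V', 'V241W', 'W206N']
At Mu: gained ['T949W', 'P108E'] -> total ['H153V', 'P108E', 'T949W', 'V241W', 'W206N']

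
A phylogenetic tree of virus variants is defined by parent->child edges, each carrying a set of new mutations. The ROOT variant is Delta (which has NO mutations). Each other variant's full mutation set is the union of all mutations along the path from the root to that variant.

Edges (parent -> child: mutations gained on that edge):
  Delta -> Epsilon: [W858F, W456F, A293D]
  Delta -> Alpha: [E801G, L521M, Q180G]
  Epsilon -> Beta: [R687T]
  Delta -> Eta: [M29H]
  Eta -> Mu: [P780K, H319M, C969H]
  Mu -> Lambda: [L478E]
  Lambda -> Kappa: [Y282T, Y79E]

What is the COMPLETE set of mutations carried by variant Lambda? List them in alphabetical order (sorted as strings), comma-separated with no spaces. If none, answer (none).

At Delta: gained [] -> total []
At Eta: gained ['M29H'] -> total ['M29H']
At Mu: gained ['P780K', 'H319M', 'C969H'] -> total ['C969H', 'H319M', 'M29H', 'P780K']
At Lambda: gained ['L478E'] -> total ['C969H', 'H319M', 'L478E', 'M29H', 'P780K']

Answer: C969H,H319M,L478E,M29H,P780K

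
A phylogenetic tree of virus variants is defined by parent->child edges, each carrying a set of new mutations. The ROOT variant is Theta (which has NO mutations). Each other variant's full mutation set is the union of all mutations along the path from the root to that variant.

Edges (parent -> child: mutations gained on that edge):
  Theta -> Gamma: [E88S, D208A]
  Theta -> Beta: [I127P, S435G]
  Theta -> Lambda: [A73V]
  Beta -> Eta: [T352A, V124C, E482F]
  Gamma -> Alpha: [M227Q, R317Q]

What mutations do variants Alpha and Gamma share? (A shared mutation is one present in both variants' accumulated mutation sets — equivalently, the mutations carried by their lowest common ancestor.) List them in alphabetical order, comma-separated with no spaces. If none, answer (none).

Answer: D208A,E88S

Derivation:
Accumulating mutations along path to Alpha:
  At Theta: gained [] -> total []
  At Gamma: gained ['E88S', 'D208A'] -> total ['D208A', 'E88S']
  At Alpha: gained ['M227Q', 'R317Q'] -> total ['D208A', 'E88S', 'M227Q', 'R317Q']
Mutations(Alpha) = ['D208A', 'E88S', 'M227Q', 'R317Q']
Accumulating mutations along path to Gamma:
  At Theta: gained [] -> total []
  At Gamma: gained ['E88S', 'D208A'] -> total ['D208A', 'E88S']
Mutations(Gamma) = ['D208A', 'E88S']
Intersection: ['D208A', 'E88S', 'M227Q', 'R317Q'] ∩ ['D208A', 'E88S'] = ['D208A', 'E88S']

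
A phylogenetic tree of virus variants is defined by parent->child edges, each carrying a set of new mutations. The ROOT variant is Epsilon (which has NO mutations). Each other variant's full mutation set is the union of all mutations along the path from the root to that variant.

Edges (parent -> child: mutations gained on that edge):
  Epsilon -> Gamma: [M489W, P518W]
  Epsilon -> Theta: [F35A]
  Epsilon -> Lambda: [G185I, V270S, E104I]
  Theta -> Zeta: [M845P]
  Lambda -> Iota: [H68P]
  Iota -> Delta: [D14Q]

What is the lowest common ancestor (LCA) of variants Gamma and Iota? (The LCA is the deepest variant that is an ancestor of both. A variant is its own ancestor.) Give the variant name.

Answer: Epsilon

Derivation:
Path from root to Gamma: Epsilon -> Gamma
  ancestors of Gamma: {Epsilon, Gamma}
Path from root to Iota: Epsilon -> Lambda -> Iota
  ancestors of Iota: {Epsilon, Lambda, Iota}
Common ancestors: {Epsilon}
Walk up from Iota: Iota (not in ancestors of Gamma), Lambda (not in ancestors of Gamma), Epsilon (in ancestors of Gamma)
Deepest common ancestor (LCA) = Epsilon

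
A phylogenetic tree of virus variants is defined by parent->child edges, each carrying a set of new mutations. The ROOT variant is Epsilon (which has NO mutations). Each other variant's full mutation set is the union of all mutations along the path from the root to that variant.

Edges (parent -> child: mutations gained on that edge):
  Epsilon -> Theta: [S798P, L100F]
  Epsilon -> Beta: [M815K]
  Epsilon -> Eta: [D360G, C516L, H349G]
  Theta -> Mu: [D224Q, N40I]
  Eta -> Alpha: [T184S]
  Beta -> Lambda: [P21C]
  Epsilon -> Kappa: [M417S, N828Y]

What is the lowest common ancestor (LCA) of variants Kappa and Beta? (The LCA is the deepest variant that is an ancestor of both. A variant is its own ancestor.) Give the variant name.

Path from root to Kappa: Epsilon -> Kappa
  ancestors of Kappa: {Epsilon, Kappa}
Path from root to Beta: Epsilon -> Beta
  ancestors of Beta: {Epsilon, Beta}
Common ancestors: {Epsilon}
Walk up from Beta: Beta (not in ancestors of Kappa), Epsilon (in ancestors of Kappa)
Deepest common ancestor (LCA) = Epsilon

Answer: Epsilon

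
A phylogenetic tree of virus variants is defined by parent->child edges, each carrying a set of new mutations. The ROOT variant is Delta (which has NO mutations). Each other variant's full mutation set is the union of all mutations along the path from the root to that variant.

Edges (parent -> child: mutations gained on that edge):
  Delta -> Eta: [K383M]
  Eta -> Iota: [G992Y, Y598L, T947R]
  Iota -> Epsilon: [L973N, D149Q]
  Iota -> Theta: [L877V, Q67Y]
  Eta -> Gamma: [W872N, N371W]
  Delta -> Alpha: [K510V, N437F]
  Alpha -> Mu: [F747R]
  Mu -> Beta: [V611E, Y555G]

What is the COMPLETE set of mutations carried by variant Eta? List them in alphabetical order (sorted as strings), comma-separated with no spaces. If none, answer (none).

At Delta: gained [] -> total []
At Eta: gained ['K383M'] -> total ['K383M']

Answer: K383M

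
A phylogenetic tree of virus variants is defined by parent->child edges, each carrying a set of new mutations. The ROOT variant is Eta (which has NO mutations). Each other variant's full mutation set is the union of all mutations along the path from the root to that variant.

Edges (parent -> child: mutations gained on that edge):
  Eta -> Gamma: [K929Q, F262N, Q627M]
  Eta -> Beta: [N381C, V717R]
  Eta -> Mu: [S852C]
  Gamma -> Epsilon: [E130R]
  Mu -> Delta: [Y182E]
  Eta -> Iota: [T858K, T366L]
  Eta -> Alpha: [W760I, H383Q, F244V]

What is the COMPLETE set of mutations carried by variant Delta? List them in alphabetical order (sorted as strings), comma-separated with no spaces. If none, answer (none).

At Eta: gained [] -> total []
At Mu: gained ['S852C'] -> total ['S852C']
At Delta: gained ['Y182E'] -> total ['S852C', 'Y182E']

Answer: S852C,Y182E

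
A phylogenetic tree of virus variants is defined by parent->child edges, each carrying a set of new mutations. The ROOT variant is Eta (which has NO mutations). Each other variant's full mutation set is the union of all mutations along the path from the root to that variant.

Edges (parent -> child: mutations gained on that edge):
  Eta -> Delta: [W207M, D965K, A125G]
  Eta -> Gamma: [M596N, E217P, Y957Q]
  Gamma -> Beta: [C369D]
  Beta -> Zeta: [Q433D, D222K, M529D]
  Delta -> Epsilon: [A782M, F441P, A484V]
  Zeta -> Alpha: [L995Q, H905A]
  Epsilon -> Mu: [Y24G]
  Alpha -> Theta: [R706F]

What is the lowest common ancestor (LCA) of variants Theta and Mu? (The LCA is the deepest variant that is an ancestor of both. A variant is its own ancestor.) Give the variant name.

Path from root to Theta: Eta -> Gamma -> Beta -> Zeta -> Alpha -> Theta
  ancestors of Theta: {Eta, Gamma, Beta, Zeta, Alpha, Theta}
Path from root to Mu: Eta -> Delta -> Epsilon -> Mu
  ancestors of Mu: {Eta, Delta, Epsilon, Mu}
Common ancestors: {Eta}
Walk up from Mu: Mu (not in ancestors of Theta), Epsilon (not in ancestors of Theta), Delta (not in ancestors of Theta), Eta (in ancestors of Theta)
Deepest common ancestor (LCA) = Eta

Answer: Eta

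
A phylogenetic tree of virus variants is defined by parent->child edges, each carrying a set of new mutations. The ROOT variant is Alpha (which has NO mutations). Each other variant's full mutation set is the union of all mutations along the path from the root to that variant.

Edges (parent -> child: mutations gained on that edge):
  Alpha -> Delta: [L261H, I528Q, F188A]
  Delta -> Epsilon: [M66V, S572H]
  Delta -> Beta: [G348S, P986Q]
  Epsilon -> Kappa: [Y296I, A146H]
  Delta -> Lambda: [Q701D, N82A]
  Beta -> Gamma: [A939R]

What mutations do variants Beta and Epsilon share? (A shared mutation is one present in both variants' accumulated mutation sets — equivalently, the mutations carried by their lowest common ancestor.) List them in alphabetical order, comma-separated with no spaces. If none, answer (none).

Answer: F188A,I528Q,L261H

Derivation:
Accumulating mutations along path to Beta:
  At Alpha: gained [] -> total []
  At Delta: gained ['L261H', 'I528Q', 'F188A'] -> total ['F188A', 'I528Q', 'L261H']
  At Beta: gained ['G348S', 'P986Q'] -> total ['F188A', 'G348S', 'I528Q', 'L261H', 'P986Q']
Mutations(Beta) = ['F188A', 'G348S', 'I528Q', 'L261H', 'P986Q']
Accumulating mutations along path to Epsilon:
  At Alpha: gained [] -> total []
  At Delta: gained ['L261H', 'I528Q', 'F188A'] -> total ['F188A', 'I528Q', 'L261H']
  At Epsilon: gained ['M66V', 'S572H'] -> total ['F188A', 'I528Q', 'L261H', 'M66V', 'S572H']
Mutations(Epsilon) = ['F188A', 'I528Q', 'L261H', 'M66V', 'S572H']
Intersection: ['F188A', 'G348S', 'I528Q', 'L261H', 'P986Q'] ∩ ['F188A', 'I528Q', 'L261H', 'M66V', 'S572H'] = ['F188A', 'I528Q', 'L261H']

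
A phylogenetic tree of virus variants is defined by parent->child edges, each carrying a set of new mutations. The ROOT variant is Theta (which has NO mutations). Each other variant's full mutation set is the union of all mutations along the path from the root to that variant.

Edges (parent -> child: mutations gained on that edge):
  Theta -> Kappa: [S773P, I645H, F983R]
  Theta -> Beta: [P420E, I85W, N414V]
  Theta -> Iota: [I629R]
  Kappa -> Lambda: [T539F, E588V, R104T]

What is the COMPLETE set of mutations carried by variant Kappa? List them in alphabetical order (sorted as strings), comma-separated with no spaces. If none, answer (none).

Answer: F983R,I645H,S773P

Derivation:
At Theta: gained [] -> total []
At Kappa: gained ['S773P', 'I645H', 'F983R'] -> total ['F983R', 'I645H', 'S773P']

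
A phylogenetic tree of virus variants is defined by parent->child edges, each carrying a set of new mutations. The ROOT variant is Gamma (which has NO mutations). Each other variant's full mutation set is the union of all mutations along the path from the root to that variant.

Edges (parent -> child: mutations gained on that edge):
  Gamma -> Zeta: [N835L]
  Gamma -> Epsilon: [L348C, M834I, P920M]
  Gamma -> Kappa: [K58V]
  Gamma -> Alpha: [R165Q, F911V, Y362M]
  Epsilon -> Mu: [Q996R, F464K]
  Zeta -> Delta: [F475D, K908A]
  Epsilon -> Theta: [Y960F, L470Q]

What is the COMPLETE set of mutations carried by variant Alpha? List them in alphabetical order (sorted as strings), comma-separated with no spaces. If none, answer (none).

At Gamma: gained [] -> total []
At Alpha: gained ['R165Q', 'F911V', 'Y362M'] -> total ['F911V', 'R165Q', 'Y362M']

Answer: F911V,R165Q,Y362M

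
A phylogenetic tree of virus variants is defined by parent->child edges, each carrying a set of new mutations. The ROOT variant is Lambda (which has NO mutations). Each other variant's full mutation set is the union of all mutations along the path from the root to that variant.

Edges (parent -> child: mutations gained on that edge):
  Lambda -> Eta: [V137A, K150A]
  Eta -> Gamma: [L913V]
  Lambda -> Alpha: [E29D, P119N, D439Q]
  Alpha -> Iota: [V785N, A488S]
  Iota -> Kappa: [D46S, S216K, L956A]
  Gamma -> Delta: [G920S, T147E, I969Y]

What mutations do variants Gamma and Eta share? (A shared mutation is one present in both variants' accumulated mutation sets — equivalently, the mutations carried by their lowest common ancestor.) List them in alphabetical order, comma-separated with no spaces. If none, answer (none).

Answer: K150A,V137A

Derivation:
Accumulating mutations along path to Gamma:
  At Lambda: gained [] -> total []
  At Eta: gained ['V137A', 'K150A'] -> total ['K150A', 'V137A']
  At Gamma: gained ['L913V'] -> total ['K150A', 'L913V', 'V137A']
Mutations(Gamma) = ['K150A', 'L913V', 'V137A']
Accumulating mutations along path to Eta:
  At Lambda: gained [] -> total []
  At Eta: gained ['V137A', 'K150A'] -> total ['K150A', 'V137A']
Mutations(Eta) = ['K150A', 'V137A']
Intersection: ['K150A', 'L913V', 'V137A'] ∩ ['K150A', 'V137A'] = ['K150A', 'V137A']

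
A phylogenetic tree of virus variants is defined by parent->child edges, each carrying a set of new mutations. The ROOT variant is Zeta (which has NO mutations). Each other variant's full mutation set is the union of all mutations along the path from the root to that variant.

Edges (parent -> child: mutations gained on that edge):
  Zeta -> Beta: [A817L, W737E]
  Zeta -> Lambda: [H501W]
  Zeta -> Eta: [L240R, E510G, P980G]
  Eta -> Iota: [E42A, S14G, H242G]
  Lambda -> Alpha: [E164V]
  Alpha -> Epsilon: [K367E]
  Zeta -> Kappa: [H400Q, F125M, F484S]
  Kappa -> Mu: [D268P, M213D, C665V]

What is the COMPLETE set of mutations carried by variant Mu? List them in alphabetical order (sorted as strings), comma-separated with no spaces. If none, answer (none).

At Zeta: gained [] -> total []
At Kappa: gained ['H400Q', 'F125M', 'F484S'] -> total ['F125M', 'F484S', 'H400Q']
At Mu: gained ['D268P', 'M213D', 'C665V'] -> total ['C665V', 'D268P', 'F125M', 'F484S', 'H400Q', 'M213D']

Answer: C665V,D268P,F125M,F484S,H400Q,M213D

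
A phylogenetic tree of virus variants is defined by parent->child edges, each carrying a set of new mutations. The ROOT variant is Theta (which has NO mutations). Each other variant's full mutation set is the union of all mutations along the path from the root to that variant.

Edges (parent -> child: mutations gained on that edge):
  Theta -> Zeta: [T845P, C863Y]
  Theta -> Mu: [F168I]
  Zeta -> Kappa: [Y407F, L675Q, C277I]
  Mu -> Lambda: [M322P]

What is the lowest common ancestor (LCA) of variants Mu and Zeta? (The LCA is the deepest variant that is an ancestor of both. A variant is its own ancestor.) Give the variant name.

Answer: Theta

Derivation:
Path from root to Mu: Theta -> Mu
  ancestors of Mu: {Theta, Mu}
Path from root to Zeta: Theta -> Zeta
  ancestors of Zeta: {Theta, Zeta}
Common ancestors: {Theta}
Walk up from Zeta: Zeta (not in ancestors of Mu), Theta (in ancestors of Mu)
Deepest common ancestor (LCA) = Theta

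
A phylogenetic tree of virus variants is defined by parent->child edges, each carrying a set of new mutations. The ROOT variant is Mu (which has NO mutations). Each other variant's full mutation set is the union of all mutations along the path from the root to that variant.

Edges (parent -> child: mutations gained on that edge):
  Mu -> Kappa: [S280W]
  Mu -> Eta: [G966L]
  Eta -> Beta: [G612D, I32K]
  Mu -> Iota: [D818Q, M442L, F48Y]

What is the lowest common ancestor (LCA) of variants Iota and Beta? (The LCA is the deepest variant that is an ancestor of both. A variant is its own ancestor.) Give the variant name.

Path from root to Iota: Mu -> Iota
  ancestors of Iota: {Mu, Iota}
Path from root to Beta: Mu -> Eta -> Beta
  ancestors of Beta: {Mu, Eta, Beta}
Common ancestors: {Mu}
Walk up from Beta: Beta (not in ancestors of Iota), Eta (not in ancestors of Iota), Mu (in ancestors of Iota)
Deepest common ancestor (LCA) = Mu

Answer: Mu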